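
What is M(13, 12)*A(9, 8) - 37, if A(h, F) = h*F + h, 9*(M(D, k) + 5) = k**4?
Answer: 186182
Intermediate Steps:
M(D, k) = -5 + k**4/9
A(h, F) = h + F*h (A(h, F) = F*h + h = h + F*h)
M(13, 12)*A(9, 8) - 37 = (-5 + (1/9)*12**4)*(9*(1 + 8)) - 37 = (-5 + (1/9)*20736)*(9*9) - 37 = (-5 + 2304)*81 - 37 = 2299*81 - 37 = 186219 - 37 = 186182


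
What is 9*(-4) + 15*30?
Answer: 414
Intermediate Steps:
9*(-4) + 15*30 = -36 + 450 = 414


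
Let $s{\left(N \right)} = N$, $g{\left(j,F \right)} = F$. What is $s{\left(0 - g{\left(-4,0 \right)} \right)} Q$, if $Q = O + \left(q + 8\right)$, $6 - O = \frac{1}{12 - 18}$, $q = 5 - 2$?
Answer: $0$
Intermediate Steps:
$q = 3$
$O = \frac{37}{6}$ ($O = 6 - \frac{1}{12 - 18} = 6 - \frac{1}{-6} = 6 - - \frac{1}{6} = 6 + \frac{1}{6} = \frac{37}{6} \approx 6.1667$)
$Q = \frac{103}{6}$ ($Q = \frac{37}{6} + \left(3 + 8\right) = \frac{37}{6} + 11 = \frac{103}{6} \approx 17.167$)
$s{\left(0 - g{\left(-4,0 \right)} \right)} Q = \left(0 - 0\right) \frac{103}{6} = \left(0 + 0\right) \frac{103}{6} = 0 \cdot \frac{103}{6} = 0$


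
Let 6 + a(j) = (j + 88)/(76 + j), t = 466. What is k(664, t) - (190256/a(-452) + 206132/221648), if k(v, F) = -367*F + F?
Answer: -316298566527/2382716 ≈ -1.3275e+5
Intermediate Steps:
a(j) = -6 + (88 + j)/(76 + j) (a(j) = -6 + (j + 88)/(76 + j) = -6 + (88 + j)/(76 + j))
k(v, F) = -366*F
k(664, t) - (190256/a(-452) + 206132/221648) = -366*466 - (190256/(((-368 - 5*(-452))/(76 - 452))) + 206132/221648) = -170556 - (190256/(((-368 + 2260)/(-376))) + 206132*(1/221648)) = -170556 - (190256/((-1/376*1892)) + 51533/55412) = -170556 - (190256/(-473/94) + 51533/55412) = -170556 - (190256*(-94/473) + 51533/55412) = -170556 - (-1625824/43 + 51533/55412) = -170556 - 1*(-90087943569/2382716) = -170556 + 90087943569/2382716 = -316298566527/2382716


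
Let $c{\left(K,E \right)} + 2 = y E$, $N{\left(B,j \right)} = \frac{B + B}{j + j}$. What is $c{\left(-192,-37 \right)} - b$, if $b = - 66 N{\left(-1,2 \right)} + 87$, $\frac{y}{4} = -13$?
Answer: $1802$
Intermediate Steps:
$y = -52$ ($y = 4 \left(-13\right) = -52$)
$N{\left(B,j \right)} = \frac{B}{j}$ ($N{\left(B,j \right)} = \frac{2 B}{2 j} = 2 B \frac{1}{2 j} = \frac{B}{j}$)
$b = 120$ ($b = - 66 \left(- \frac{1}{2}\right) + 87 = - 66 \left(\left(-1\right) \frac{1}{2}\right) + 87 = \left(-66\right) \left(- \frac{1}{2}\right) + 87 = 33 + 87 = 120$)
$c{\left(K,E \right)} = -2 - 52 E$
$c{\left(-192,-37 \right)} - b = \left(-2 - -1924\right) - 120 = \left(-2 + 1924\right) - 120 = 1922 - 120 = 1802$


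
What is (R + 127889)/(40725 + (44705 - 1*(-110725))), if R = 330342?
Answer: 458231/196155 ≈ 2.3361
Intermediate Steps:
(R + 127889)/(40725 + (44705 - 1*(-110725))) = (330342 + 127889)/(40725 + (44705 - 1*(-110725))) = 458231/(40725 + (44705 + 110725)) = 458231/(40725 + 155430) = 458231/196155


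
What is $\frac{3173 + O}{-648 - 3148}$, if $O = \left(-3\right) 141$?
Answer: $- \frac{1375}{1898} \approx -0.72445$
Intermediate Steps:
$O = -423$
$\frac{3173 + O}{-648 - 3148} = \frac{3173 - 423}{-648 - 3148} = \frac{2750}{-3796} = 2750 \left(- \frac{1}{3796}\right) = - \frac{1375}{1898}$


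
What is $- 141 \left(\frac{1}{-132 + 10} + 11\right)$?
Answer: $- \frac{189081}{122} \approx -1549.8$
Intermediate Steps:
$- 141 \left(\frac{1}{-132 + 10} + 11\right) = - 141 \left(\frac{1}{-122} + 11\right) = - 141 \left(- \frac{1}{122} + 11\right) = \left(-141\right) \frac{1341}{122} = - \frac{189081}{122}$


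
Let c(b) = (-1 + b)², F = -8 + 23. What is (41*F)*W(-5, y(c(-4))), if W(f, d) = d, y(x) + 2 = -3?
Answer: -3075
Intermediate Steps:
F = 15
y(x) = -5 (y(x) = -2 - 3 = -5)
(41*F)*W(-5, y(c(-4))) = (41*15)*(-5) = 615*(-5) = -3075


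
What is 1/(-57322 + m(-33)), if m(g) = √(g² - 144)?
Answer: -57322/3285810739 - 3*√105/3285810739 ≈ -1.7455e-5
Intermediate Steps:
m(g) = √(-144 + g²)
1/(-57322 + m(-33)) = 1/(-57322 + √(-144 + (-33)²)) = 1/(-57322 + √(-144 + 1089)) = 1/(-57322 + √945) = 1/(-57322 + 3*√105)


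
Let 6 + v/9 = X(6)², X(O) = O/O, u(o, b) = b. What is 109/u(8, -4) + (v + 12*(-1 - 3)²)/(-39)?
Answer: -1613/52 ≈ -31.019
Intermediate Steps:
X(O) = 1
v = -45 (v = -54 + 9*1² = -54 + 9*1 = -54 + 9 = -45)
109/u(8, -4) + (v + 12*(-1 - 3)²)/(-39) = 109/(-4) + (-45 + 12*(-1 - 3)²)/(-39) = 109*(-¼) + (-45 + 12*(-4)²)*(-1/39) = -109/4 + (-45 + 12*16)*(-1/39) = -109/4 + (-45 + 192)*(-1/39) = -109/4 + 147*(-1/39) = -109/4 - 49/13 = -1613/52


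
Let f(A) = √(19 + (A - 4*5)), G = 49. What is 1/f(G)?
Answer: √3/12 ≈ 0.14434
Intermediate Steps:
f(A) = √(-1 + A) (f(A) = √(19 + (A - 20)) = √(19 + (-20 + A)) = √(-1 + A))
1/f(G) = 1/(√(-1 + 49)) = 1/(√48) = 1/(4*√3) = √3/12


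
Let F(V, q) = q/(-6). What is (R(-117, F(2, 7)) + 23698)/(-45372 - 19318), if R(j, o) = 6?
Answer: -11852/32345 ≈ -0.36642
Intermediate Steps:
F(V, q) = -q/6 (F(V, q) = q*(-1/6) = -q/6)
(R(-117, F(2, 7)) + 23698)/(-45372 - 19318) = (6 + 23698)/(-45372 - 19318) = 23704/(-64690) = 23704*(-1/64690) = -11852/32345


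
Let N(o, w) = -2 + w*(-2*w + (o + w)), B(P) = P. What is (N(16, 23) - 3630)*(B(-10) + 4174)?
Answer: -15794052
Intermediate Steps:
N(o, w) = -2 + w*(o - w)
(N(16, 23) - 3630)*(B(-10) + 4174) = ((-2 - 1*23² + 16*23) - 3630)*(-10 + 4174) = ((-2 - 1*529 + 368) - 3630)*4164 = ((-2 - 529 + 368) - 3630)*4164 = (-163 - 3630)*4164 = -3793*4164 = -15794052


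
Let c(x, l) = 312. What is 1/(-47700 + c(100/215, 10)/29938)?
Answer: -14969/714021144 ≈ -2.0964e-5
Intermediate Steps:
1/(-47700 + c(100/215, 10)/29938) = 1/(-47700 + 312/29938) = 1/(-47700 + 312*(1/29938)) = 1/(-47700 + 156/14969) = 1/(-714021144/14969) = -14969/714021144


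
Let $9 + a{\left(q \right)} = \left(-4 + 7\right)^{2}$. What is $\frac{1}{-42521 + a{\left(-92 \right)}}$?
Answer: $- \frac{1}{42521} \approx -2.3518 \cdot 10^{-5}$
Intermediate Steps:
$a{\left(q \right)} = 0$ ($a{\left(q \right)} = -9 + \left(-4 + 7\right)^{2} = -9 + 3^{2} = -9 + 9 = 0$)
$\frac{1}{-42521 + a{\left(-92 \right)}} = \frac{1}{-42521 + 0} = \frac{1}{-42521} = - \frac{1}{42521}$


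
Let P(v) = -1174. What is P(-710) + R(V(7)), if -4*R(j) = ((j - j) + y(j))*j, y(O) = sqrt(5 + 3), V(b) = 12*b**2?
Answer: -1174 - 294*sqrt(2) ≈ -1589.8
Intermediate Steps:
y(O) = 2*sqrt(2) (y(O) = sqrt(8) = 2*sqrt(2))
R(j) = -j*sqrt(2)/2 (R(j) = -((j - j) + 2*sqrt(2))*j/4 = -(0 + 2*sqrt(2))*j/4 = -2*sqrt(2)*j/4 = -j*sqrt(2)/2)
P(-710) + R(V(7)) = -1174 - 12*7**2*sqrt(2)/2 = -1174 - 12*49*sqrt(2)/2 = -1174 - 1/2*588*sqrt(2) = -1174 - 294*sqrt(2)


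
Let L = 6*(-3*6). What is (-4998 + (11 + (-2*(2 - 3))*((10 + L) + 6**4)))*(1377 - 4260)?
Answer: 7469853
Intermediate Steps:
L = -108 (L = 6*(-18) = -108)
(-4998 + (11 + (-2*(2 - 3))*((10 + L) + 6**4)))*(1377 - 4260) = (-4998 + (11 + (-2*(2 - 3))*((10 - 108) + 6**4)))*(1377 - 4260) = (-4998 + (11 + (-2*(-1))*(-98 + 1296)))*(-2883) = (-4998 + (11 + 2*1198))*(-2883) = (-4998 + (11 + 2396))*(-2883) = (-4998 + 2407)*(-2883) = -2591*(-2883) = 7469853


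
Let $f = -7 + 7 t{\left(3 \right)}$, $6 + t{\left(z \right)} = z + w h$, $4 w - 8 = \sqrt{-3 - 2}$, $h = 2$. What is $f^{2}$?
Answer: $- \frac{245}{4} \approx -61.25$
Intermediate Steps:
$w = 2 + \frac{i \sqrt{5}}{4}$ ($w = 2 + \frac{\sqrt{-3 - 2}}{4} = 2 + \frac{\sqrt{-5}}{4} = 2 + \frac{i \sqrt{5}}{4} \approx 2.0 + 0.55902 i$)
$t{\left(z \right)} = -2 + z + \frac{i \sqrt{5}}{2}$ ($t{\left(z \right)} = -6 + \left(z + \left(2 + \frac{i \sqrt{5}}{4}\right) 2\right) = -6 + \left(z + \left(4 + \frac{i \sqrt{5}}{2}\right)\right) = -6 + \left(4 + z + \frac{i \sqrt{5}}{2}\right) = -2 + z + \frac{i \sqrt{5}}{2}$)
$f = \frac{7 i \sqrt{5}}{2}$ ($f = -7 + 7 \left(-2 + 3 + \frac{i \sqrt{5}}{2}\right) = -7 + 7 \left(1 + \frac{i \sqrt{5}}{2}\right) = -7 + \left(7 + \frac{7 i \sqrt{5}}{2}\right) = \frac{7 i \sqrt{5}}{2} \approx 7.8262 i$)
$f^{2} = \left(\frac{7 i \sqrt{5}}{2}\right)^{2} = - \frac{245}{4}$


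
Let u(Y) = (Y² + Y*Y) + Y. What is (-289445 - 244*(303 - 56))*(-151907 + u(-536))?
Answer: -147630993237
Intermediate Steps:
u(Y) = Y + 2*Y² (u(Y) = (Y² + Y²) + Y = 2*Y² + Y = Y + 2*Y²)
(-289445 - 244*(303 - 56))*(-151907 + u(-536)) = (-289445 - 244*(303 - 56))*(-151907 - 536*(1 + 2*(-536))) = (-289445 - 244*247)*(-151907 - 536*(1 - 1072)) = (-289445 - 60268)*(-151907 - 536*(-1071)) = -349713*(-151907 + 574056) = -349713*422149 = -147630993237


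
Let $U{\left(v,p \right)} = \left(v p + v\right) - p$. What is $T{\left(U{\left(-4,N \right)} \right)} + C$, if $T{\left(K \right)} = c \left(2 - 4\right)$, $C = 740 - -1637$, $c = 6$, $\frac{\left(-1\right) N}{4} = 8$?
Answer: $2365$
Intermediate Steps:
$N = -32$ ($N = \left(-4\right) 8 = -32$)
$C = 2377$ ($C = 740 + 1637 = 2377$)
$U{\left(v,p \right)} = v - p + p v$ ($U{\left(v,p \right)} = \left(p v + v\right) - p = \left(v + p v\right) - p = v - p + p v$)
$T{\left(K \right)} = -12$ ($T{\left(K \right)} = 6 \left(2 - 4\right) = 6 \left(-2\right) = -12$)
$T{\left(U{\left(-4,N \right)} \right)} + C = -12 + 2377 = 2365$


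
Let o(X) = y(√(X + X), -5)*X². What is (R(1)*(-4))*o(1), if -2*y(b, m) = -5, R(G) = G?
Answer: -10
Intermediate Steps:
y(b, m) = 5/2 (y(b, m) = -½*(-5) = 5/2)
o(X) = 5*X²/2
(R(1)*(-4))*o(1) = (1*(-4))*((5/2)*1²) = -10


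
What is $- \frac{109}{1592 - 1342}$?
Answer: $- \frac{109}{250} \approx -0.436$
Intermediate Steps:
$- \frac{109}{1592 - 1342} = - \frac{109}{250}$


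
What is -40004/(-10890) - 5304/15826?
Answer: 143835686/43086285 ≈ 3.3383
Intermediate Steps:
-40004/(-10890) - 5304/15826 = -40004*(-1/10890) - 5304*1/15826 = 20002/5445 - 2652/7913 = 143835686/43086285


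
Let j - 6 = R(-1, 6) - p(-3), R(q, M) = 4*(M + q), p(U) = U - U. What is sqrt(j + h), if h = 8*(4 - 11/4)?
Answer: 6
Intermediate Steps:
p(U) = 0
R(q, M) = 4*M + 4*q
j = 26 (j = 6 + ((4*6 + 4*(-1)) - 1*0) = 6 + ((24 - 4) + 0) = 6 + (20 + 0) = 6 + 20 = 26)
h = 10 (h = 8*(4 - 11*1/4) = 8*(4 - 11/4) = 8*(5/4) = 10)
sqrt(j + h) = sqrt(26 + 10) = sqrt(36) = 6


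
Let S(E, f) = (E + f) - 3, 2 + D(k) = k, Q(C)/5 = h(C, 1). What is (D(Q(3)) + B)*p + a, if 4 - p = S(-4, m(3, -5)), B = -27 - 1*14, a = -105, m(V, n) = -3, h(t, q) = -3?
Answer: -917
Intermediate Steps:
Q(C) = -15 (Q(C) = 5*(-3) = -15)
D(k) = -2 + k
S(E, f) = -3 + E + f
B = -41 (B = -27 - 14 = -41)
p = 14 (p = 4 - (-3 - 4 - 3) = 4 - 1*(-10) = 4 + 10 = 14)
(D(Q(3)) + B)*p + a = ((-2 - 15) - 41)*14 - 105 = (-17 - 41)*14 - 105 = -58*14 - 105 = -812 - 105 = -917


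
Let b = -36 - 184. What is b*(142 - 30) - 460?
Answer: -25100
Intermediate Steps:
b = -220
b*(142 - 30) - 460 = -220*(142 - 30) - 460 = -220*112 - 460 = -24640 - 460 = -25100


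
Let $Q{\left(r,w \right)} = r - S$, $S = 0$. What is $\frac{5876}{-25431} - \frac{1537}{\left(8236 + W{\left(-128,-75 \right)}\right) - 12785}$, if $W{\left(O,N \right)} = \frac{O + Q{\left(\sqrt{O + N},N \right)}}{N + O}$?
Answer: $\frac{2316911415983915}{21680384646740484} - \frac{312011 i \sqrt{203}}{852517975964} \approx 0.10687 - 5.2145 \cdot 10^{-6} i$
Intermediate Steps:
$Q{\left(r,w \right)} = r$ ($Q{\left(r,w \right)} = r - 0 = r + 0 = r$)
$W{\left(O,N \right)} = \frac{O + \sqrt{N + O}}{N + O}$ ($W{\left(O,N \right)} = \frac{O + \sqrt{O + N}}{N + O} = \frac{O + \sqrt{N + O}}{N + O}$)
$\frac{5876}{-25431} - \frac{1537}{\left(8236 + W{\left(-128,-75 \right)}\right) - 12785} = \frac{5876}{-25431} - \frac{1537}{\left(8236 + \frac{-128 + \sqrt{-75 - 128}}{-75 - 128}\right) - 12785} = 5876 \left(- \frac{1}{25431}\right) - \frac{1537}{\left(8236 + \frac{-128 + \sqrt{-203}}{-203}\right) - 12785} = - \frac{5876}{25431} - \frac{1537}{\left(8236 - \frac{-128 + i \sqrt{203}}{203}\right) - 12785} = - \frac{5876}{25431} - \frac{1537}{\left(8236 + \left(\frac{128}{203} - \frac{i \sqrt{203}}{203}\right)\right) - 12785} = - \frac{5876}{25431} - \frac{1537}{\left(\frac{1672036}{203} - \frac{i \sqrt{203}}{203}\right) - 12785} = - \frac{5876}{25431} - \frac{1537}{- \frac{923319}{203} - \frac{i \sqrt{203}}{203}}$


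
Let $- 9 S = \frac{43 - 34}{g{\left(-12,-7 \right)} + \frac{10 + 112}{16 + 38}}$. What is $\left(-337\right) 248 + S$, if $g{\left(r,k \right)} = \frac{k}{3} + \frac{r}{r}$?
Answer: $- \frac{2089427}{25} \approx -83577.0$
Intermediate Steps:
$g{\left(r,k \right)} = 1 + \frac{k}{3}$ ($g{\left(r,k \right)} = k \frac{1}{3} + 1 = \frac{k}{3} + 1 = 1 + \frac{k}{3}$)
$S = - \frac{27}{25}$ ($S = - \frac{\left(43 - 34\right) \frac{1}{\left(1 + \frac{1}{3} \left(-7\right)\right) + \frac{10 + 112}{16 + 38}}}{9} = - \frac{9 \frac{1}{\left(1 - \frac{7}{3}\right) + \frac{122}{54}}}{9} = - \frac{9 \frac{1}{- \frac{4}{3} + 122 \cdot \frac{1}{54}}}{9} = - \frac{9 \frac{1}{- \frac{4}{3} + \frac{61}{27}}}{9} = - \frac{9 \frac{1}{\frac{25}{27}}}{9} = - \frac{9 \cdot \frac{27}{25}}{9} = \left(- \frac{1}{9}\right) \frac{243}{25} = - \frac{27}{25} \approx -1.08$)
$\left(-337\right) 248 + S = \left(-337\right) 248 - \frac{27}{25} = -83576 - \frac{27}{25} = - \frac{2089427}{25}$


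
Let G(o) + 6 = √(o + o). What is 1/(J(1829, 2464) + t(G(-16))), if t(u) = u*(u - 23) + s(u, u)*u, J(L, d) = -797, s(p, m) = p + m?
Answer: I/(-647*I + 236*√2) ≈ -0.0012208 + 0.00062972*I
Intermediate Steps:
s(p, m) = m + p
G(o) = -6 + √2*√o (G(o) = -6 + √(o + o) = -6 + √(2*o) = -6 + √2*√o)
t(u) = 2*u² + u*(-23 + u) (t(u) = u*(u - 23) + (u + u)*u = u*(-23 + u) + (2*u)*u = u*(-23 + u) + 2*u² = 2*u² + u*(-23 + u))
1/(J(1829, 2464) + t(G(-16))) = 1/(-797 + (-6 + √2*√(-16))*(-23 + 3*(-6 + √2*√(-16)))) = 1/(-797 + (-6 + √2*(4*I))*(-23 + 3*(-6 + √2*(4*I)))) = 1/(-797 + (-6 + 4*I*√2)*(-23 + 3*(-6 + 4*I*√2))) = 1/(-797 + (-6 + 4*I*√2)*(-23 + (-18 + 12*I*√2))) = 1/(-797 + (-6 + 4*I*√2)*(-41 + 12*I*√2)) = 1/(-797 + (-41 + 12*I*√2)*(-6 + 4*I*√2))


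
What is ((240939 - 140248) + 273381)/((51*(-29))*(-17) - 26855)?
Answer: -437/2 ≈ -218.50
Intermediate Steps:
((240939 - 140248) + 273381)/((51*(-29))*(-17) - 26855) = (100691 + 273381)/(-1479*(-17) - 26855) = 374072/(25143 - 26855) = 374072/(-1712) = 374072*(-1/1712) = -437/2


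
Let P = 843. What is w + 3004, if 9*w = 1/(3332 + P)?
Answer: 112875301/37575 ≈ 3004.0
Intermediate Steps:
w = 1/37575 (w = 1/(9*(3332 + 843)) = (1/9)/4175 = (1/9)*(1/4175) = 1/37575 ≈ 2.6613e-5)
w + 3004 = 1/37575 + 3004 = 112875301/37575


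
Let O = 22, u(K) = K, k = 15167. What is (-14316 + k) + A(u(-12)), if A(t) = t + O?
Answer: 861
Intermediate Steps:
A(t) = 22 + t (A(t) = t + 22 = 22 + t)
(-14316 + k) + A(u(-12)) = (-14316 + 15167) + (22 - 12) = 851 + 10 = 861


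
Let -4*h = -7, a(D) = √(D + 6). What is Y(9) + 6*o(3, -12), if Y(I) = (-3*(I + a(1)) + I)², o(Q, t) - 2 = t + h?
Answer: 675/2 + 108*√7 ≈ 623.24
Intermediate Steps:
a(D) = √(6 + D)
h = 7/4 (h = -¼*(-7) = 7/4 ≈ 1.7500)
o(Q, t) = 15/4 + t (o(Q, t) = 2 + (t + 7/4) = 2 + (7/4 + t) = 15/4 + t)
Y(I) = (-3*√7 - 2*I)² (Y(I) = (-3*(I + √(6 + 1)) + I)² = (-3*(I + √7) + I)² = ((-3*I - 3*√7) + I)² = (-3*√7 - 2*I)²)
Y(9) + 6*o(3, -12) = (2*9 + 3*√7)² + 6*(15/4 - 12) = (18 + 3*√7)² + 6*(-33/4) = (18 + 3*√7)² - 99/2 = -99/2 + (18 + 3*√7)²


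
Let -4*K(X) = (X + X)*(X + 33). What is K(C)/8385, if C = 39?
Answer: -36/215 ≈ -0.16744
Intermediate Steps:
K(X) = -X*(33 + X)/2 (K(X) = -(X + X)*(X + 33)/4 = -2*X*(33 + X)/4 = -X*(33 + X)/2)
K(C)/8385 = -½*39*(33 + 39)/8385 = -½*39*72*(1/8385) = -1404*1/8385 = -36/215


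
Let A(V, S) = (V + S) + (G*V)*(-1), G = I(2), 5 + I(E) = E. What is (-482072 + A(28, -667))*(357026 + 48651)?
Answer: -195790673479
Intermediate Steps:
I(E) = -5 + E
G = -3 (G = -5 + 2 = -3)
A(V, S) = S + 4*V (A(V, S) = (V + S) - 3*V*(-1) = (S + V) + 3*V = S + 4*V)
(-482072 + A(28, -667))*(357026 + 48651) = (-482072 + (-667 + 4*28))*(357026 + 48651) = (-482072 + (-667 + 112))*405677 = (-482072 - 555)*405677 = -482627*405677 = -195790673479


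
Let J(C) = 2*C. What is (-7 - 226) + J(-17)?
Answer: -267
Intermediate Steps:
(-7 - 226) + J(-17) = (-7 - 226) + 2*(-17) = -233 - 34 = -267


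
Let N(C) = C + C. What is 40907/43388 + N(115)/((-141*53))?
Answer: 295718771/324238524 ≈ 0.91204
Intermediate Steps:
N(C) = 2*C
40907/43388 + N(115)/((-141*53)) = 40907/43388 + (2*115)/((-141*53)) = 40907*(1/43388) + 230/(-7473) = 40907/43388 + 230*(-1/7473) = 40907/43388 - 230/7473 = 295718771/324238524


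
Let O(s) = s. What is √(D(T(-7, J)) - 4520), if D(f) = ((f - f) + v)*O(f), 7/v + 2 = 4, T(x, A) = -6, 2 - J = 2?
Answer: I*√4541 ≈ 67.387*I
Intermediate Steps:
J = 0 (J = 2 - 1*2 = 2 - 2 = 0)
v = 7/2 (v = 7/(-2 + 4) = 7/2 ≈ 3.5000)
D(f) = 7*f/2 (D(f) = ((f - f) + 7/2)*f = (0 + 7/2)*f = 7*f/2)
√(D(T(-7, J)) - 4520) = √((7/2)*(-6) - 4520) = √(-21 - 4520) = √(-4541) = I*√4541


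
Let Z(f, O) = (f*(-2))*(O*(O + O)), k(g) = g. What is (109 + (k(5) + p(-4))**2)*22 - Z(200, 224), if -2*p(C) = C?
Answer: 40144276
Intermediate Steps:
p(C) = -C/2
Z(f, O) = -4*f*O**2 (Z(f, O) = (-2*f)*(O*(2*O)) = (-2*f)*(2*O**2) = -4*f*O**2)
(109 + (k(5) + p(-4))**2)*22 - Z(200, 224) = (109 + (5 - 1/2*(-4))**2)*22 - (-4)*200*224**2 = (109 + (5 + 2)**2)*22 - (-4)*200*50176 = (109 + 7**2)*22 - 1*(-40140800) = (109 + 49)*22 + 40140800 = 158*22 + 40140800 = 3476 + 40140800 = 40144276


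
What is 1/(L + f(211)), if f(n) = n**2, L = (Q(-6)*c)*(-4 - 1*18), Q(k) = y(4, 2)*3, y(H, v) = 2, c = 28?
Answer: 1/40825 ≈ 2.4495e-5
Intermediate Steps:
Q(k) = 6 (Q(k) = 2*3 = 6)
L = -3696 (L = (6*28)*(-4 - 1*18) = 168*(-4 - 18) = 168*(-22) = -3696)
1/(L + f(211)) = 1/(-3696 + 211**2) = 1/(-3696 + 44521) = 1/40825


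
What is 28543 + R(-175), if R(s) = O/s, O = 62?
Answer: 4994963/175 ≈ 28543.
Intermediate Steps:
R(s) = 62/s
28543 + R(-175) = 28543 + 62/(-175) = 28543 + 62*(-1/175) = 28543 - 62/175 = 4994963/175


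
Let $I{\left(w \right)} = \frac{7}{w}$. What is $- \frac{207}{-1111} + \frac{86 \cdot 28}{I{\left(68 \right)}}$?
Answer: $\frac{25988719}{1111} \approx 23392.0$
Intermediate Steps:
$- \frac{207}{-1111} + \frac{86 \cdot 28}{I{\left(68 \right)}} = - \frac{207}{-1111} + \frac{86 \cdot 28}{7 \cdot \frac{1}{68}} = \left(-207\right) \left(- \frac{1}{1111}\right) + \frac{2408}{7 \cdot \frac{1}{68}} = \frac{207}{1111} + \frac{2408}{\frac{7}{68}} = \frac{207}{1111} + 2408 \cdot \frac{68}{7} = \frac{207}{1111} + 23392 = \frac{25988719}{1111}$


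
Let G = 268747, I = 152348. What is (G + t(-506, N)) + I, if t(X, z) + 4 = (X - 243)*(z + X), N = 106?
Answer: 720691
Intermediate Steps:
t(X, z) = -4 + (-243 + X)*(X + z) (t(X, z) = -4 + (X - 243)*(z + X) = -4 + (-243 + X)*(X + z))
(G + t(-506, N)) + I = (268747 + (-4 + (-506)**2 - 243*(-506) - 243*106 - 506*106)) + 152348 = (268747 + (-4 + 256036 + 122958 - 25758 - 53636)) + 152348 = (268747 + 299596) + 152348 = 568343 + 152348 = 720691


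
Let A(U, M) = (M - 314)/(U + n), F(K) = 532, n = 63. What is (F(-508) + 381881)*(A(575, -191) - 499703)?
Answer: -121917478208847/638 ≈ -1.9109e+11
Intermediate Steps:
A(U, M) = (-314 + M)/(63 + U) (A(U, M) = (M - 314)/(U + 63) = (-314 + M)/(63 + U))
(F(-508) + 381881)*(A(575, -191) - 499703) = (532 + 381881)*((-314 - 191)/(63 + 575) - 499703) = 382413*(-505/638 - 499703) = 382413*(-318811019/638) = -121917478208847/638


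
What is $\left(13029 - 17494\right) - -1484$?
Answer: $-2981$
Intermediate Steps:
$\left(13029 - 17494\right) - -1484 = -4465 + \left(1520 - 36\right) = -4465 + 1484 = -2981$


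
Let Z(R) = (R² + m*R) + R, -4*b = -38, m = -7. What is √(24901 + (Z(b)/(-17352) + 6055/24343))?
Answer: √493657636696866895990/140799912 ≈ 157.80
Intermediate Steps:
b = 19/2 (b = -¼*(-38) = 19/2 ≈ 9.5000)
Z(R) = R² - 6*R (Z(R) = (R² - 7*R) + R = R² - 6*R)
√(24901 + (Z(b)/(-17352) + 6055/24343)) = √(24901 + ((19*(-6 + 19/2)/2)/(-17352) + 6055/24343)) = √(24901 + (((19/2)*(7/2))*(-1/17352) + 6055*(1/24343))) = √(24901 + ((133/4)*(-1/17352) + 6055/24343)) = √(24901 + (-133/69408 + 6055/24343)) = √(24901 + 417027821/1689598944) = √(42073120332365/1689598944) = √493657636696866895990/140799912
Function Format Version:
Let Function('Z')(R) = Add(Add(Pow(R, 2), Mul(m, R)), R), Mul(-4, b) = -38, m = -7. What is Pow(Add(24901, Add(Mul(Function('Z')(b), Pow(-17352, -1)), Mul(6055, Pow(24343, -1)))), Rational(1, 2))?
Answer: Mul(Rational(1, 140799912), Pow(493657636696866895990, Rational(1, 2))) ≈ 157.80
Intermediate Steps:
b = Rational(19, 2) (b = Mul(Rational(-1, 4), -38) = Rational(19, 2) ≈ 9.5000)
Function('Z')(R) = Add(Pow(R, 2), Mul(-6, R)) (Function('Z')(R) = Add(Add(Pow(R, 2), Mul(-7, R)), R) = Add(Pow(R, 2), Mul(-6, R)))
Pow(Add(24901, Add(Mul(Function('Z')(b), Pow(-17352, -1)), Mul(6055, Pow(24343, -1)))), Rational(1, 2)) = Pow(Add(24901, Add(Mul(Mul(Rational(19, 2), Add(-6, Rational(19, 2))), Pow(-17352, -1)), Mul(6055, Pow(24343, -1)))), Rational(1, 2)) = Pow(Add(24901, Add(Mul(Mul(Rational(19, 2), Rational(7, 2)), Rational(-1, 17352)), Mul(6055, Rational(1, 24343)))), Rational(1, 2)) = Pow(Add(24901, Add(Mul(Rational(133, 4), Rational(-1, 17352)), Rational(6055, 24343))), Rational(1, 2)) = Pow(Add(24901, Add(Rational(-133, 69408), Rational(6055, 24343))), Rational(1, 2)) = Pow(Add(24901, Rational(417027821, 1689598944)), Rational(1, 2)) = Pow(Rational(42073120332365, 1689598944), Rational(1, 2)) = Mul(Rational(1, 140799912), Pow(493657636696866895990, Rational(1, 2)))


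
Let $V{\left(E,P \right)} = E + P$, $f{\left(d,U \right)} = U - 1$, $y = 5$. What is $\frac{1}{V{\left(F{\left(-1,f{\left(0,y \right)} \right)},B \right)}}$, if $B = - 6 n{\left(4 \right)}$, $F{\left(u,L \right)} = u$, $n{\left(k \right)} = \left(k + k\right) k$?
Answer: $- \frac{1}{193} \approx -0.0051813$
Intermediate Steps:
$n{\left(k \right)} = 2 k^{2}$ ($n{\left(k \right)} = 2 k k = 2 k^{2}$)
$f{\left(d,U \right)} = -1 + U$ ($f{\left(d,U \right)} = U - 1 = -1 + U$)
$B = -192$ ($B = - 6 \cdot 2 \cdot 4^{2} = - 6 \cdot 2 \cdot 16 = \left(-6\right) 32 = -192$)
$\frac{1}{V{\left(F{\left(-1,f{\left(0,y \right)} \right)},B \right)}} = \frac{1}{-1 - 192} = \frac{1}{-193} = - \frac{1}{193}$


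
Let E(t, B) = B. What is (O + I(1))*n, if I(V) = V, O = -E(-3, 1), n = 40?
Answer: 0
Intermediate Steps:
O = -1 (O = -1*1 = -1)
(O + I(1))*n = (-1 + 1)*40 = 0*40 = 0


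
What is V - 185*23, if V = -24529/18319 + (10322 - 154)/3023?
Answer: -235522707510/55378337 ≈ -4253.0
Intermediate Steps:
V = 112116425/55378337 (V = -24529*1/18319 + 10168*(1/3023) = -24529/18319 + 10168/3023 = 112116425/55378337 ≈ 2.0246)
V - 185*23 = 112116425/55378337 - 185*23 = 112116425/55378337 - 1*4255 = 112116425/55378337 - 4255 = -235522707510/55378337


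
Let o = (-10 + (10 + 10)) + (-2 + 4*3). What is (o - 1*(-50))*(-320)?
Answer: -22400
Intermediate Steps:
o = 20 (o = (-10 + 20) + (-2 + 12) = 10 + 10 = 20)
(o - 1*(-50))*(-320) = (20 - 1*(-50))*(-320) = (20 + 50)*(-320) = 70*(-320) = -22400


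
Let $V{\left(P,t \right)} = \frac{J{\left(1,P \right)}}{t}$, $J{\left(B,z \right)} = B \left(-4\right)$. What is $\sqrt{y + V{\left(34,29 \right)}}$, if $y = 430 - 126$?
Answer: $\frac{2 \sqrt{63887}}{29} \approx 17.432$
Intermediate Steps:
$y = 304$
$J{\left(B,z \right)} = - 4 B$
$V{\left(P,t \right)} = - \frac{4}{t}$ ($V{\left(P,t \right)} = \frac{\left(-4\right) 1}{t} = - \frac{4}{t}$)
$\sqrt{y + V{\left(34,29 \right)}} = \sqrt{304 - \frac{4}{29}} = \sqrt{\frac{8812}{29}} = \frac{2 \sqrt{63887}}{29}$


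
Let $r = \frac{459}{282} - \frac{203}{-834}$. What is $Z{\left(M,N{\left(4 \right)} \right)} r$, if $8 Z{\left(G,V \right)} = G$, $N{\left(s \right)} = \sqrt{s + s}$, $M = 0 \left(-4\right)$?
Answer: $0$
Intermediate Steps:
$M = 0$
$N{\left(s \right)} = \sqrt{2} \sqrt{s}$ ($N{\left(s \right)} = \sqrt{2 s} = \sqrt{2} \sqrt{s}$)
$Z{\left(G,V \right)} = \frac{G}{8}$
$r = \frac{36671}{19599}$ ($r = 459 \cdot \frac{1}{282} - - \frac{203}{834} = \frac{153}{94} + \frac{203}{834} = \frac{36671}{19599} \approx 1.8711$)
$Z{\left(M,N{\left(4 \right)} \right)} r = \frac{1}{8} \cdot 0 \cdot \frac{36671}{19599} = 0 \cdot \frac{36671}{19599} = 0$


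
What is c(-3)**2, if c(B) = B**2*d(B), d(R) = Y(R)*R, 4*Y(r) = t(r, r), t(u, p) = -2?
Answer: 729/4 ≈ 182.25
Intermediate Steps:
Y(r) = -1/2 (Y(r) = (1/4)*(-2) = -1/2)
d(R) = -R/2
c(B) = -B**3/2 (c(B) = B**2*(-B/2) = -B**3/2)
c(-3)**2 = (-1/2*(-3)**3)**2 = (-1/2*(-27))**2 = (27/2)**2 = 729/4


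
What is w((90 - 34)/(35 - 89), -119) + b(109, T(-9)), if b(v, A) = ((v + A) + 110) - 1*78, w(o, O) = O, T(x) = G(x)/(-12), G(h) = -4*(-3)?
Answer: 21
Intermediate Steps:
G(h) = 12
T(x) = -1 (T(x) = 12/(-12) = 12*(-1/12) = -1)
b(v, A) = 32 + A + v (b(v, A) = ((A + v) + 110) - 78 = (110 + A + v) - 78 = 32 + A + v)
w((90 - 34)/(35 - 89), -119) + b(109, T(-9)) = -119 + (32 - 1 + 109) = -119 + 140 = 21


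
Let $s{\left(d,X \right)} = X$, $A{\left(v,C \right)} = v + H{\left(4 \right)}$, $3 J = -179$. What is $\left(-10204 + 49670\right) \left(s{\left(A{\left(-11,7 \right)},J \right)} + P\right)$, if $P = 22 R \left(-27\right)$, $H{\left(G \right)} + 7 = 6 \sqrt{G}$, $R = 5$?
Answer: $- \frac{358706474}{3} \approx -1.1957 \cdot 10^{8}$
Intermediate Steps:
$J = - \frac{179}{3}$ ($J = \frac{1}{3} \left(-179\right) = - \frac{179}{3} \approx -59.667$)
$H{\left(G \right)} = -7 + 6 \sqrt{G}$
$A{\left(v,C \right)} = 5 + v$ ($A{\left(v,C \right)} = v - \left(7 - 6 \sqrt{4}\right) = v + \left(-7 + 6 \cdot 2\right) = v + \left(-7 + 12\right) = v + 5 = 5 + v$)
$P = -2970$ ($P = 22 \cdot 5 \left(-27\right) = 110 \left(-27\right) = -2970$)
$\left(-10204 + 49670\right) \left(s{\left(A{\left(-11,7 \right)},J \right)} + P\right) = \left(-10204 + 49670\right) \left(- \frac{179}{3} - 2970\right) = 39466 \left(- \frac{9089}{3}\right) = - \frac{358706474}{3}$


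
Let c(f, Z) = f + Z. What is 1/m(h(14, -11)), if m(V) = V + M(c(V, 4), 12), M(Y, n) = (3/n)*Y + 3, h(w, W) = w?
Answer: 2/43 ≈ 0.046512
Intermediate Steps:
c(f, Z) = Z + f
M(Y, n) = 3 + 3*Y/n (M(Y, n) = 3*Y/n + 3 = 3 + 3*Y/n)
m(V) = 4 + 5*V/4 (m(V) = V + (3 + 3*(4 + V)/12) = V + (3 + 3*(4 + V)*(1/12)) = V + (3 + (1 + V/4)) = V + (4 + V/4) = 4 + 5*V/4)
1/m(h(14, -11)) = 1/(4 + (5/4)*14) = 1/(4 + 35/2) = 1/(43/2) = 2/43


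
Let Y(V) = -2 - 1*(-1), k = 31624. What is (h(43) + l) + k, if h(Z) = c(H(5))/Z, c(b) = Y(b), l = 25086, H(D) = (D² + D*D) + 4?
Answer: 2438529/43 ≈ 56710.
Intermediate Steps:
H(D) = 4 + 2*D² (H(D) = (D² + D²) + 4 = 2*D² + 4 = 4 + 2*D²)
Y(V) = -1 (Y(V) = -2 + 1 = -1)
c(b) = -1
h(Z) = -1/Z
(h(43) + l) + k = (-1/43 + 25086) + 31624 = 1078697/43 + 31624 = 2438529/43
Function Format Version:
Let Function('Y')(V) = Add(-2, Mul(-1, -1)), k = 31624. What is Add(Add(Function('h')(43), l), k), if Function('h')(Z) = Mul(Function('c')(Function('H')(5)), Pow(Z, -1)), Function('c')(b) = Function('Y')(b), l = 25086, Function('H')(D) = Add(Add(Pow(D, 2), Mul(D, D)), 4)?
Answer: Rational(2438529, 43) ≈ 56710.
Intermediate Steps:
Function('H')(D) = Add(4, Mul(2, Pow(D, 2))) (Function('H')(D) = Add(Add(Pow(D, 2), Pow(D, 2)), 4) = Add(Mul(2, Pow(D, 2)), 4) = Add(4, Mul(2, Pow(D, 2))))
Function('Y')(V) = -1 (Function('Y')(V) = Add(-2, 1) = -1)
Function('c')(b) = -1
Function('h')(Z) = Mul(-1, Pow(Z, -1))
Add(Add(Function('h')(43), l), k) = Add(Add(Mul(-1, Pow(43, -1)), 25086), 31624) = Add(Add(Mul(-1, Rational(1, 43)), 25086), 31624) = Add(Add(Rational(-1, 43), 25086), 31624) = Add(Rational(1078697, 43), 31624) = Rational(2438529, 43)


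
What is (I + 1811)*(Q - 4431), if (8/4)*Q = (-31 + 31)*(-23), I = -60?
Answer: -7758681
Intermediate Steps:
Q = 0 (Q = ((-31 + 31)*(-23))/2 = (0*(-23))/2 = (1/2)*0 = 0)
(I + 1811)*(Q - 4431) = (-60 + 1811)*(0 - 4431) = 1751*(-4431) = -7758681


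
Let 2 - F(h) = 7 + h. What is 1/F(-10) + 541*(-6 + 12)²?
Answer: 97381/5 ≈ 19476.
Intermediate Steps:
F(h) = -5 - h (F(h) = 2 - (7 + h) = 2 + (-7 - h) = -5 - h)
1/F(-10) + 541*(-6 + 12)² = 1/(-5 - 1*(-10)) + 541*(-6 + 12)² = 1/(-5 + 10) + 541*6² = 1/5 + 541*36 = ⅕ + 19476 = 97381/5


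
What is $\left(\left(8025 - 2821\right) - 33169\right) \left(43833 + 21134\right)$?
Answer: $-1816802155$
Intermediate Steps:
$\left(\left(8025 - 2821\right) - 33169\right) \left(43833 + 21134\right) = \left(5204 - 33169\right) 64967 = \left(-27965\right) 64967 = -1816802155$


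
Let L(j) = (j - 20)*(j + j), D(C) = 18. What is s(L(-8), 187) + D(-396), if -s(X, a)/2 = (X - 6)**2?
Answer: -390710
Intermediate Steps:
L(j) = 2*j*(-20 + j) (L(j) = (-20 + j)*(2*j) = 2*j*(-20 + j))
s(X, a) = -2*(-6 + X)**2 (s(X, a) = -2*(X - 6)**2 = -2*(-6 + X)**2)
s(L(-8), 187) + D(-396) = -2*(-6 + 2*(-8)*(-20 - 8))**2 + 18 = -2*(-6 + 2*(-8)*(-28))**2 + 18 = -2*(-6 + 448)**2 + 18 = -2*442**2 + 18 = -2*195364 + 18 = -390728 + 18 = -390710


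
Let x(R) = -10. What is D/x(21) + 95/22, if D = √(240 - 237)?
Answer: 95/22 - √3/10 ≈ 4.1450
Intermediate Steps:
D = √3 ≈ 1.7320
D/x(21) + 95/22 = √3/(-10) + 95/22 = √3*(-⅒) + 95*(1/22) = -√3/10 + 95/22 = 95/22 - √3/10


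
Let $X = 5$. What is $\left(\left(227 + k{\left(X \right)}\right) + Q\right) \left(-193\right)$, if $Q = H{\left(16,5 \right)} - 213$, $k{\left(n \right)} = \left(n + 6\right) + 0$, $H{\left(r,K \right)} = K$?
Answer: $-5790$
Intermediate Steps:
$k{\left(n \right)} = 6 + n$ ($k{\left(n \right)} = \left(6 + n\right) + 0 = 6 + n$)
$Q = -208$ ($Q = 5 - 213 = -208$)
$\left(\left(227 + k{\left(X \right)}\right) + Q\right) \left(-193\right) = \left(\left(227 + \left(6 + 5\right)\right) - 208\right) \left(-193\right) = \left(\left(227 + 11\right) - 208\right) \left(-193\right) = \left(238 - 208\right) \left(-193\right) = 30 \left(-193\right) = -5790$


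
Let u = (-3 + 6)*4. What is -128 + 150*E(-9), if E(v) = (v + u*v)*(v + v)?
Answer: 315772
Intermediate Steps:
u = 12 (u = 3*4 = 12)
E(v) = 26*v**2 (E(v) = (v + 12*v)*(v + v) = (13*v)*(2*v) = 26*v**2)
-128 + 150*E(-9) = -128 + 150*(26*(-9)**2) = -128 + 150*(26*81) = -128 + 150*2106 = -128 + 315900 = 315772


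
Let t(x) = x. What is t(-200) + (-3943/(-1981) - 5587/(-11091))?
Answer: -4339454540/21971271 ≈ -197.51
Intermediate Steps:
t(-200) + (-3943/(-1981) - 5587/(-11091)) = -200 + (-3943/(-1981) - 5587/(-11091)) = -200 + (-3943*(-1/1981) - 5587*(-1/11091)) = -200 + (3943/1981 + 5587/11091) = -200 + 54799660/21971271 = -4339454540/21971271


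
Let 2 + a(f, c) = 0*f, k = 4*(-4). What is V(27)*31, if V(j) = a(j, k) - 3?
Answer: -155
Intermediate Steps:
k = -16
a(f, c) = -2 (a(f, c) = -2 + 0*f = -2 + 0 = -2)
V(j) = -5 (V(j) = -2 - 3 = -5)
V(27)*31 = -5*31 = -155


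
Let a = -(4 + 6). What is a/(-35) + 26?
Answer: 184/7 ≈ 26.286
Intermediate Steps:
a = -10 (a = -1*10 = -10)
a/(-35) + 26 = -10/(-35) + 26 = -1/35*(-10) + 26 = 2/7 + 26 = 184/7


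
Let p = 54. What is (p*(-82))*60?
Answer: -265680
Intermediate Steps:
(p*(-82))*60 = (54*(-82))*60 = -4428*60 = -265680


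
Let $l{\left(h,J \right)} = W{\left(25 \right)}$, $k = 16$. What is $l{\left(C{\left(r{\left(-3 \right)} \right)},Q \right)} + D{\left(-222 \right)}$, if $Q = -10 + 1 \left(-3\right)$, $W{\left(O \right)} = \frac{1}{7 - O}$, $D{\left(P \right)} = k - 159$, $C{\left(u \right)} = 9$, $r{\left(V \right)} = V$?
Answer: $- \frac{2575}{18} \approx -143.06$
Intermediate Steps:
$D{\left(P \right)} = -143$ ($D{\left(P \right)} = 16 - 159 = -143$)
$Q = -13$ ($Q = -10 - 3 = -13$)
$l{\left(h,J \right)} = - \frac{1}{18}$ ($l{\left(h,J \right)} = - \frac{1}{-7 + 25} = - \frac{1}{18}$)
$l{\left(C{\left(r{\left(-3 \right)} \right)},Q \right)} + D{\left(-222 \right)} = - \frac{1}{18} - 143 = - \frac{2575}{18}$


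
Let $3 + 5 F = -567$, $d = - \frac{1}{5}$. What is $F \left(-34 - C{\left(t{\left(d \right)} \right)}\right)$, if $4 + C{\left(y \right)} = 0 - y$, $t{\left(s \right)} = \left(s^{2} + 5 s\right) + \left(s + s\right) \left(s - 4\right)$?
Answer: $\frac{83448}{25} \approx 3337.9$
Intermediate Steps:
$d = - \frac{1}{5}$ ($d = \left(-1\right) \frac{1}{5} = - \frac{1}{5} \approx -0.2$)
$t{\left(s \right)} = s^{2} + 5 s + 2 s \left(-4 + s\right)$ ($t{\left(s \right)} = \left(s^{2} + 5 s\right) + 2 s \left(-4 + s\right) = s^{2} + 5 s + 2 s \left(-4 + s\right)$)
$C{\left(y \right)} = -4 - y$ ($C{\left(y \right)} = -4 + \left(0 - y\right) = -4 - y$)
$F = -114$ ($F = - \frac{3}{5} + \frac{1}{5} \left(-567\right) = - \frac{3}{5} - \frac{567}{5} = -114$)
$F \left(-34 - C{\left(t{\left(d \right)} \right)}\right) = - 114 \left(-34 - \left(-4 - 3 \left(- \frac{1}{5}\right) \left(-1 - \frac{1}{5}\right)\right)\right) = - 114 \left(-34 - \left(-4 - 3 \left(- \frac{1}{5}\right) \left(- \frac{6}{5}\right)\right)\right) = - 114 \left(-34 - \left(-4 - \frac{18}{25}\right)\right) = - 114 \left(-34 - - \frac{118}{25}\right) = - 114 \left(-34 + \frac{118}{25}\right) = \left(-114\right) \left(- \frac{732}{25}\right) = \frac{83448}{25}$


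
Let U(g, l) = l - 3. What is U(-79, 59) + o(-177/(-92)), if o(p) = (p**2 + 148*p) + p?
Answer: 2931629/8464 ≈ 346.36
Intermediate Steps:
U(g, l) = -3 + l
o(p) = p**2 + 149*p
U(-79, 59) + o(-177/(-92)) = (-3 + 59) + (-177/(-92))*(149 - 177/(-92)) = 56 + (-177*(-1/92))*(149 - 177*(-1/92)) = 56 + 177*(149 + 177/92)/92 = 56 + (177/92)*(13885/92) = 56 + 2457645/8464 = 2931629/8464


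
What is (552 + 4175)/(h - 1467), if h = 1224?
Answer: -4727/243 ≈ -19.453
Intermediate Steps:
(552 + 4175)/(h - 1467) = (552 + 4175)/(1224 - 1467) = 4727/(-243) = 4727*(-1/243) = -4727/243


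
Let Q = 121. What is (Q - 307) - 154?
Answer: -340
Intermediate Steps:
(Q - 307) - 154 = (121 - 307) - 154 = -186 - 154 = -340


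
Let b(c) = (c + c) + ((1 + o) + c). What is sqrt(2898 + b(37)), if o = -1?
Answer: sqrt(3009) ≈ 54.854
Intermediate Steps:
b(c) = 3*c (b(c) = (c + c) + ((1 - 1) + c) = 2*c + (0 + c) = 2*c + c = 3*c)
sqrt(2898 + b(37)) = sqrt(2898 + 3*37) = sqrt(2898 + 111) = sqrt(3009)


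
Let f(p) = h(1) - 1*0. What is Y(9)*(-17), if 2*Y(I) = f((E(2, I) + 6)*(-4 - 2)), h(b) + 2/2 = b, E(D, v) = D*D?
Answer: 0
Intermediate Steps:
E(D, v) = D²
h(b) = -1 + b
f(p) = 0 (f(p) = (-1 + 1) - 1*0 = 0 + 0 = 0)
Y(I) = 0 (Y(I) = (½)*0 = 0)
Y(9)*(-17) = 0*(-17) = 0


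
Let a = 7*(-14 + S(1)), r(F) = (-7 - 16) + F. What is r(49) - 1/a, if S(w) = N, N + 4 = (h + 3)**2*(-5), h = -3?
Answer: 3277/126 ≈ 26.008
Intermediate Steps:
r(F) = -23 + F
N = -4 (N = -4 + (-3 + 3)**2*(-5) = -4 + 0**2*(-5) = -4 + 0*(-5) = -4 + 0 = -4)
S(w) = -4
a = -126 (a = 7*(-14 - 4) = 7*(-18) = -126)
r(49) - 1/a = (-23 + 49) - 1/(-126) = 26 - 1*(-1/126) = 26 + 1/126 = 3277/126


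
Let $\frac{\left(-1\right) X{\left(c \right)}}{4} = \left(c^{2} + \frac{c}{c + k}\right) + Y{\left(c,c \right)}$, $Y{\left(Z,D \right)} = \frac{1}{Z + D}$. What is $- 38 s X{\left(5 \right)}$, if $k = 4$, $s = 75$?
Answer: $\frac{877420}{3} \approx 2.9247 \cdot 10^{5}$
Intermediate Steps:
$Y{\left(Z,D \right)} = \frac{1}{D + Z}$
$X{\left(c \right)} = - 4 c^{2} - \frac{2}{c} - \frac{4 c}{4 + c}$ ($X{\left(c \right)} = - 4 \left(\left(c^{2} + \frac{c}{c + 4}\right) + \frac{1}{c + c}\right) = - 4 \left(\left(c^{2} + \frac{c}{4 + c}\right) + \frac{1}{2 c}\right) = - 4 \left(c^{2} + \frac{1}{2 c} + \frac{c}{4 + c}\right) = - 4 c^{2} - \frac{2}{c} - \frac{4 c}{4 + c}$)
$- 38 s X{\left(5 \right)} = \left(-38\right) 75 \frac{2 \left(-4 - 5 \left(1 + 2 \cdot 5 + 2 \cdot 5^{3} + 8 \cdot 5^{2}\right)\right)}{5 \left(4 + 5\right)} = - 2850 \cdot 2 \cdot \frac{1}{5} \cdot \frac{1}{9} \left(-4 - 5 \left(1 + 10 + 2 \cdot 125 + 8 \cdot 25\right)\right) = - 2850 \cdot 2 \cdot \frac{1}{5} \cdot \frac{1}{9} \left(-4 - 5 \left(1 + 10 + 250 + 200\right)\right) = - 2850 \cdot 2 \cdot \frac{1}{5} \cdot \frac{1}{9} \left(-4 - 5 \cdot 461\right) = - 2850 \cdot 2 \cdot \frac{1}{5} \cdot \frac{1}{9} \left(-4 - 2305\right) = - 2850 \cdot 2 \cdot \frac{1}{5} \cdot \frac{1}{9} \left(-2309\right) = \left(-2850\right) \left(- \frac{4618}{45}\right) = \frac{877420}{3}$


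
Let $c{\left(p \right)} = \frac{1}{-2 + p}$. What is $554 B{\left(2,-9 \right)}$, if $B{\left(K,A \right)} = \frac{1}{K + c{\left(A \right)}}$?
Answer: $\frac{6094}{21} \approx 290.19$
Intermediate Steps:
$B{\left(K,A \right)} = \frac{1}{K + \frac{1}{-2 + A}}$
$554 B{\left(2,-9 \right)} = 554 \frac{-2 - 9}{1 + 2 \left(-2 - 9\right)} = 554 \frac{1}{1 + 2 \left(-11\right)} \left(-11\right) = 554 \frac{1}{1 - 22} \left(-11\right) = 554 \frac{1}{-21} \left(-11\right) = 554 \left(\left(- \frac{1}{21}\right) \left(-11\right)\right) = 554 \cdot \frac{11}{21} = \frac{6094}{21}$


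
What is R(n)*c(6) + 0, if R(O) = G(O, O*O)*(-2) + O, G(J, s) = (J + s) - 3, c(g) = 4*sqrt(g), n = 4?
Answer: -120*sqrt(6) ≈ -293.94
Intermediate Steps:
G(J, s) = -3 + J + s
R(O) = 6 - O - 2*O**2 (R(O) = (-3 + O + O*O)*(-2) + O = (-3 + O + O**2)*(-2) + O = (6 - 2*O - 2*O**2) + O = 6 - O - 2*O**2)
R(n)*c(6) + 0 = (6 - 1*4 - 2*4**2)*(4*sqrt(6)) + 0 = (6 - 4 - 2*16)*(4*sqrt(6)) + 0 = (6 - 4 - 32)*(4*sqrt(6)) + 0 = -120*sqrt(6) + 0 = -120*sqrt(6)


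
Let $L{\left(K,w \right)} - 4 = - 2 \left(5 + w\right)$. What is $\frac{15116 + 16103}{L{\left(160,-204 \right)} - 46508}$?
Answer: $- \frac{31219}{46106} \approx -0.67711$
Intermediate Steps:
$L{\left(K,w \right)} = -6 - 2 w$ ($L{\left(K,w \right)} = 4 - 2 \left(5 + w\right) = 4 - \left(10 + 2 w\right) = -6 - 2 w$)
$\frac{15116 + 16103}{L{\left(160,-204 \right)} - 46508} = \frac{15116 + 16103}{\left(-6 - -408\right) - 46508} = \frac{31219}{\left(-6 + 408\right) - 46508} = \frac{31219}{402 - 46508} = \frac{31219}{-46106} = 31219 \left(- \frac{1}{46106}\right) = - \frac{31219}{46106}$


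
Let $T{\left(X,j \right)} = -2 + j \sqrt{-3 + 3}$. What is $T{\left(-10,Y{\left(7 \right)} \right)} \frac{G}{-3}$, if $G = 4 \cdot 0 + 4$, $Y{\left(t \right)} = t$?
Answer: $\frac{8}{3} \approx 2.6667$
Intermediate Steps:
$T{\left(X,j \right)} = -2$ ($T{\left(X,j \right)} = -2 + j \sqrt{0} = -2 + j 0 = -2 + 0 = -2$)
$G = 4$ ($G = 0 + 4 = 4$)
$T{\left(-10,Y{\left(7 \right)} \right)} \frac{G}{-3} = - 2 \frac{4}{-3} = - 2 \cdot 4 \left(- \frac{1}{3}\right) = \left(-2\right) \left(- \frac{4}{3}\right) = \frac{8}{3}$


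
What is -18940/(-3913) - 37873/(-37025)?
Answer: 849450549/144878825 ≈ 5.8632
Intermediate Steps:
-18940/(-3913) - 37873/(-37025) = -18940*(-1/3913) - 37873*(-1/37025) = 18940/3913 + 37873/37025 = 849450549/144878825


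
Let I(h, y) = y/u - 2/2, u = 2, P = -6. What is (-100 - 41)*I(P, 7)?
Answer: -705/2 ≈ -352.50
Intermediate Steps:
I(h, y) = -1 + y/2 (I(h, y) = y/2 - 2/2 = y*(1/2) - 2*1/2 = y/2 - 1 = -1 + y/2)
(-100 - 41)*I(P, 7) = (-100 - 41)*(-1 + (1/2)*7) = -141*(-1 + 7/2) = -141*5/2 = -705/2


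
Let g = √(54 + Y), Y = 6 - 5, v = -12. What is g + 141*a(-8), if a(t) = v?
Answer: -1692 + √55 ≈ -1684.6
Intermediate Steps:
Y = 1
a(t) = -12
g = √55 (g = √(54 + 1) = √55 ≈ 7.4162)
g + 141*a(-8) = √55 + 141*(-12) = √55 - 1692 = -1692 + √55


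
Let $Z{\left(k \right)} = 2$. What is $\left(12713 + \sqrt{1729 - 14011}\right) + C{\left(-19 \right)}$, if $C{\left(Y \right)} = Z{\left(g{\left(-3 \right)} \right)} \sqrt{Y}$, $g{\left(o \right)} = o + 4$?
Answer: $12713 + i \sqrt{12282} + 2 i \sqrt{19} \approx 12713.0 + 119.54 i$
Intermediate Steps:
$g{\left(o \right)} = 4 + o$
$C{\left(Y \right)} = 2 \sqrt{Y}$
$\left(12713 + \sqrt{1729 - 14011}\right) + C{\left(-19 \right)} = \left(12713 + \sqrt{1729 - 14011}\right) + 2 \sqrt{-19} = \left(12713 + \sqrt{-12282}\right) + 2 i \sqrt{19} = \left(12713 + i \sqrt{12282}\right) + 2 i \sqrt{19} = 12713 + i \sqrt{12282} + 2 i \sqrt{19}$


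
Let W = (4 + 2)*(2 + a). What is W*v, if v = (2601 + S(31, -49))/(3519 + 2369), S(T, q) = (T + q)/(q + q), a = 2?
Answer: 191187/18032 ≈ 10.603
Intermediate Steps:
S(T, q) = (T + q)/(2*q) (S(T, q) = (T + q)/((2*q)) = (T + q)*(1/(2*q)) = (T + q)/(2*q))
W = 24 (W = (4 + 2)*(2 + 2) = 6*4 = 24)
v = 63729/144256 (v = (2601 + (½)*(31 - 49)/(-49))/(3519 + 2369) = (2601 + (½)*(-1/49)*(-18))/5888 = (2601 + 9/49)*(1/5888) = (127458/49)*(1/5888) = 63729/144256 ≈ 0.44178)
W*v = 24*(63729/144256) = 191187/18032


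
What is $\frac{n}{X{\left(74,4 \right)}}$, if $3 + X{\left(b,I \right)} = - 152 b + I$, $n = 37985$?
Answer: $- \frac{37985}{11247} \approx -3.3773$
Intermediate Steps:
$X{\left(b,I \right)} = -3 + I - 152 b$ ($X{\left(b,I \right)} = -3 + \left(- 152 b + I\right) = -3 + \left(I - 152 b\right) = -3 + I - 152 b$)
$\frac{n}{X{\left(74,4 \right)}} = \frac{37985}{-3 + 4 - 11248} = \frac{37985}{-11247} = 37985 \left(- \frac{1}{11247}\right) = - \frac{37985}{11247}$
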